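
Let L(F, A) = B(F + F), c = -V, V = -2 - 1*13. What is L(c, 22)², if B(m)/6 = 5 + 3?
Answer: 2304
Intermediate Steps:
V = -15 (V = -2 - 13 = -15)
c = 15 (c = -1*(-15) = 15)
B(m) = 48 (B(m) = 6*(5 + 3) = 6*8 = 48)
L(F, A) = 48
L(c, 22)² = 48² = 2304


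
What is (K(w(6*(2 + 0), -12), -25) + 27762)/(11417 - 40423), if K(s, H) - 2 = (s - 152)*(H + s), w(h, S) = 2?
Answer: -15607/14503 ≈ -1.0761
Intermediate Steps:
K(s, H) = 2 + (-152 + s)*(H + s) (K(s, H) = 2 + (s - 152)*(H + s) = 2 + (-152 + s)*(H + s))
(K(w(6*(2 + 0), -12), -25) + 27762)/(11417 - 40423) = ((2 + 2² - 152*(-25) - 152*2 - 25*2) + 27762)/(11417 - 40423) = ((2 + 4 + 3800 - 304 - 50) + 27762)/(-29006) = (3452 + 27762)*(-1/29006) = 31214*(-1/29006) = -15607/14503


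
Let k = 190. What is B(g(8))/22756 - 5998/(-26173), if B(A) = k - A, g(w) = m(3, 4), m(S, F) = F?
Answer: 70679333/297796394 ≈ 0.23734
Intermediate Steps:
g(w) = 4
B(A) = 190 - A
B(g(8))/22756 - 5998/(-26173) = (190 - 1*4)/22756 - 5998/(-26173) = (190 - 4)*(1/22756) - 5998*(-1/26173) = 186*(1/22756) + 5998/26173 = 93/11378 + 5998/26173 = 70679333/297796394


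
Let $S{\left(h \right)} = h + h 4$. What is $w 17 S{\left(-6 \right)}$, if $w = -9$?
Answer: $4590$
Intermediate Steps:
$S{\left(h \right)} = 5 h$ ($S{\left(h \right)} = h + 4 h = 5 h$)
$w 17 S{\left(-6 \right)} = \left(-9\right) 17 \cdot 5 \left(-6\right) = \left(-153\right) \left(-30\right) = 4590$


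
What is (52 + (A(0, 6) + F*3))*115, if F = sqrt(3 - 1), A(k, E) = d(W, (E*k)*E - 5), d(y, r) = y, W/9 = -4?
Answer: 1840 + 345*sqrt(2) ≈ 2327.9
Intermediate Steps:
W = -36 (W = 9*(-4) = -36)
A(k, E) = -36
F = sqrt(2) ≈ 1.4142
(52 + (A(0, 6) + F*3))*115 = (52 + (-36 + sqrt(2)*3))*115 = (52 + (-36 + 3*sqrt(2)))*115 = (16 + 3*sqrt(2))*115 = 1840 + 345*sqrt(2)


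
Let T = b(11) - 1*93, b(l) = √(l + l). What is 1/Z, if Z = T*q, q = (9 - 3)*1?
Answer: -31/17254 - √22/51762 ≈ -0.0018873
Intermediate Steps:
b(l) = √2*√l (b(l) = √(2*l) = √2*√l)
T = -93 + √22 (T = √2*√11 - 1*93 = √22 - 93 = -93 + √22 ≈ -88.310)
q = 6 (q = 6*1 = 6)
Z = -558 + 6*√22 (Z = (-93 + √22)*6 = -558 + 6*√22 ≈ -529.86)
1/Z = 1/(-558 + 6*√22)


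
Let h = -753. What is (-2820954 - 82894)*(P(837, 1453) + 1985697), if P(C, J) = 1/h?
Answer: -4341920180424320/753 ≈ -5.7662e+12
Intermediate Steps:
P(C, J) = -1/753 (P(C, J) = 1/(-753) = -1/753)
(-2820954 - 82894)*(P(837, 1453) + 1985697) = (-2820954 - 82894)*(-1/753 + 1985697) = -2903848*1495229840/753 = -4341920180424320/753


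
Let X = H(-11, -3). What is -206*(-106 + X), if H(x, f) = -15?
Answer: 24926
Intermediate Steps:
X = -15
-206*(-106 + X) = -206*(-106 - 15) = -206*(-121) = 24926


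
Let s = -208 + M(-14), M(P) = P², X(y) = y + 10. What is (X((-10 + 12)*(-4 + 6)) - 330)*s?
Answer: 3792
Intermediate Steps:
X(y) = 10 + y
s = -12 (s = -208 + (-14)² = -208 + 196 = -12)
(X((-10 + 12)*(-4 + 6)) - 330)*s = ((10 + (-10 + 12)*(-4 + 6)) - 330)*(-12) = ((10 + 2*2) - 330)*(-12) = ((10 + 4) - 330)*(-12) = (14 - 330)*(-12) = -316*(-12) = 3792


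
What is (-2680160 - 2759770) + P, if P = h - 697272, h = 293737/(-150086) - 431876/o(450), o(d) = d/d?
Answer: -985926934445/150086 ≈ -6.5691e+6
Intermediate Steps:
o(d) = 1
h = -64818835073/150086 (h = 293737/(-150086) - 431876/1 = 293737*(-1/150086) - 431876*1 = -293737/150086 - 431876 = -64818835073/150086 ≈ -4.3188e+5)
P = -169469600465/150086 (P = -64818835073/150086 - 697272 = -169469600465/150086 ≈ -1.1292e+6)
(-2680160 - 2759770) + P = (-2680160 - 2759770) - 169469600465/150086 = -5439930 - 169469600465/150086 = -985926934445/150086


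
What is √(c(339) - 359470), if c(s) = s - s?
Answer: I*√359470 ≈ 599.56*I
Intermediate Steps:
c(s) = 0
√(c(339) - 359470) = √(0 - 359470) = √(-359470) = I*√359470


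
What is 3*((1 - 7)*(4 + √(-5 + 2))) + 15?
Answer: -57 - 18*I*√3 ≈ -57.0 - 31.177*I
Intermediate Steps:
3*((1 - 7)*(4 + √(-5 + 2))) + 15 = 3*(-6*(4 + √(-3))) + 15 = 3*(-6*(4 + I*√3)) + 15 = 3*(-24 - 6*I*√3) + 15 = (-72 - 18*I*√3) + 15 = -57 - 18*I*√3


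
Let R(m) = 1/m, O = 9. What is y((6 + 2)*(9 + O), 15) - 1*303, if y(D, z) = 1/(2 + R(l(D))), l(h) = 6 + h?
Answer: -91053/301 ≈ -302.50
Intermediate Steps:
y(D, z) = 1/(2 + 1/(6 + D))
y((6 + 2)*(9 + O), 15) - 1*303 = (6 + (6 + 2)*(9 + 9))/(13 + 2*((6 + 2)*(9 + 9))) - 1*303 = (6 + 8*18)/(13 + 2*(8*18)) - 303 = (6 + 144)/(13 + 2*144) - 303 = 150/(13 + 288) - 303 = 150/301 - 303 = -91053/301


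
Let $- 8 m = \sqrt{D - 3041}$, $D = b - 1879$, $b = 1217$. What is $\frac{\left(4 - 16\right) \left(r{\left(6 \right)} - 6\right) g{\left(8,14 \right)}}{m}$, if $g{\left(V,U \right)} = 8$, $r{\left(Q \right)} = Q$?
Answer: $0$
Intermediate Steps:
$D = -662$ ($D = 1217 - 1879 = -662$)
$m = - \frac{23 i \sqrt{7}}{8}$ ($m = - \frac{\sqrt{-662 - 3041}}{8} = - \frac{\sqrt{-3703}}{8} = - \frac{23 i \sqrt{7}}{8} \approx - 7.6065 i$)
$\frac{\left(4 - 16\right) \left(r{\left(6 \right)} - 6\right) g{\left(8,14 \right)}}{m} = \frac{\left(4 - 16\right) \left(6 - 6\right) 8}{\left(- \frac{23}{8}\right) i \sqrt{7}} = \left(-12\right) 0 \cdot 8 \frac{8 i \sqrt{7}}{161} = 0 \cdot 8 \frac{8 i \sqrt{7}}{161} = 0 \frac{8 i \sqrt{7}}{161} = 0$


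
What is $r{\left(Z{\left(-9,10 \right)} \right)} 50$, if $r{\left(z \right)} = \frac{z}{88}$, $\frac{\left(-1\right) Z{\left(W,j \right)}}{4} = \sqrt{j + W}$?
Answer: $- \frac{25}{11} \approx -2.2727$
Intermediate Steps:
$Z{\left(W,j \right)} = - 4 \sqrt{W + j}$ ($Z{\left(W,j \right)} = - 4 \sqrt{j + W} = - 4 \sqrt{W + j}$)
$r{\left(z \right)} = \frac{z}{88}$ ($r{\left(z \right)} = z \frac{1}{88} = \frac{z}{88}$)
$r{\left(Z{\left(-9,10 \right)} \right)} 50 = \frac{\left(-4\right) \sqrt{-9 + 10}}{88} \cdot 50 = \frac{\left(-4\right) \sqrt{1}}{88} \cdot 50 = \frac{\left(-4\right) 1}{88} \cdot 50 = \frac{1}{88} \left(-4\right) 50 = \left(- \frac{1}{22}\right) 50 = - \frac{25}{11}$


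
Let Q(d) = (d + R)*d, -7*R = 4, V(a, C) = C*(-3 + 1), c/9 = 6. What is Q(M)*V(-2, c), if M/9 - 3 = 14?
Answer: -17631108/7 ≈ -2.5187e+6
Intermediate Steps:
c = 54 (c = 9*6 = 54)
V(a, C) = -2*C (V(a, C) = C*(-2) = -2*C)
R = -4/7 (R = -⅐*4 = -4/7 ≈ -0.57143)
M = 153 (M = 27 + 9*14 = 27 + 126 = 153)
Q(d) = d*(-4/7 + d) (Q(d) = (d - 4/7)*d = (-4/7 + d)*d = d*(-4/7 + d))
Q(M)*V(-2, c) = ((⅐)*153*(-4 + 7*153))*(-2*54) = ((⅐)*153*(-4 + 1071))*(-108) = ((⅐)*153*1067)*(-108) = (163251/7)*(-108) = -17631108/7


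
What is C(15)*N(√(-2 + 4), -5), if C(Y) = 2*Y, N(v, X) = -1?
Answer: -30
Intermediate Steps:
C(15)*N(√(-2 + 4), -5) = (2*15)*(-1) = 30*(-1) = -30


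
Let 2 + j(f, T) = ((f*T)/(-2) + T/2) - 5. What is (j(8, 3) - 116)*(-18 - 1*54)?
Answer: 9612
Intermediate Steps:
j(f, T) = -7 + T/2 - T*f/2 (j(f, T) = -2 + (((f*T)/(-2) + T/2) - 5) = -2 + (((T*f)*(-1/2) + T*(1/2)) - 5) = -2 + ((-T*f/2 + T/2) - 5) = -2 + ((T/2 - T*f/2) - 5) = -2 + (-5 + T/2 - T*f/2) = -7 + T/2 - T*f/2)
(j(8, 3) - 116)*(-18 - 1*54) = ((-7 + (1/2)*3 - 1/2*3*8) - 116)*(-18 - 1*54) = ((-7 + 3/2 - 12) - 116)*(-18 - 54) = (-35/2 - 116)*(-72) = -267/2*(-72) = 9612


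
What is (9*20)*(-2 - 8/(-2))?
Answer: 360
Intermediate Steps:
(9*20)*(-2 - 8/(-2)) = 180*(-2 - 8*(-½)) = 180*(-2 + 4) = 180*2 = 360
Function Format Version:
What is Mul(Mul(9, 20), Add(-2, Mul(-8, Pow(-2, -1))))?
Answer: 360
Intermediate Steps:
Mul(Mul(9, 20), Add(-2, Mul(-8, Pow(-2, -1)))) = Mul(180, Add(-2, Mul(-8, Rational(-1, 2)))) = Mul(180, Add(-2, 4)) = Mul(180, 2) = 360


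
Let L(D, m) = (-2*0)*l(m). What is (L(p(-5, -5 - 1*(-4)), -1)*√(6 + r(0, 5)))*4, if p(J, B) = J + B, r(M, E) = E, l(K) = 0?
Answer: 0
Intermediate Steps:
p(J, B) = B + J
L(D, m) = 0 (L(D, m) = -2*0*0 = 0*0 = 0)
(L(p(-5, -5 - 1*(-4)), -1)*√(6 + r(0, 5)))*4 = (0*√(6 + 5))*4 = (0*√11)*4 = 0*4 = 0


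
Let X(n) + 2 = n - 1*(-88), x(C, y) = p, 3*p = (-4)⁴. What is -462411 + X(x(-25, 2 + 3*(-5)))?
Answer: -1386719/3 ≈ -4.6224e+5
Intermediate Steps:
p = 256/3 (p = (⅓)*(-4)⁴ = (⅓)*256 = 256/3 ≈ 85.333)
x(C, y) = 256/3
X(n) = 86 + n (X(n) = -2 + (n - 1*(-88)) = -2 + (n + 88) = -2 + (88 + n) = 86 + n)
-462411 + X(x(-25, 2 + 3*(-5))) = -462411 + (86 + 256/3) = -462411 + 514/3 = -1386719/3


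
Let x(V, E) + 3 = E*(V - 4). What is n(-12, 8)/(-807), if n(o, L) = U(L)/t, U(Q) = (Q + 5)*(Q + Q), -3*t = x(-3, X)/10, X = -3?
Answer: 1040/2421 ≈ 0.42957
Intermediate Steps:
x(V, E) = -3 + E*(-4 + V) (x(V, E) = -3 + E*(V - 4) = -3 + E*(-4 + V))
t = -⅗ (t = -(-3 - 4*(-3) - 3*(-3))/(3*10) = -(-3 + 12 + 9)/(3*10) = -6/10 = -⅓*9/5 = -⅗ ≈ -0.60000)
U(Q) = 2*Q*(5 + Q) (U(Q) = (5 + Q)*(2*Q) = 2*Q*(5 + Q))
n(o, L) = -10*L*(5 + L)/3 (n(o, L) = (2*L*(5 + L))/(-⅗) = (2*L*(5 + L))*(-5/3) = -10*L*(5 + L)/3)
n(-12, 8)/(-807) = -10/3*8*(5 + 8)/(-807) = -10/3*8*13*(-1/807) = -1040/3*(-1/807) = 1040/2421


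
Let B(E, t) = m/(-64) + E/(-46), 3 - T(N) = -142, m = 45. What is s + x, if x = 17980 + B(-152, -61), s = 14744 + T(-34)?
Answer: 48386997/1472 ≈ 32872.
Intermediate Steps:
T(N) = 145 (T(N) = 3 - 1*(-142) = 3 + 142 = 145)
B(E, t) = -45/64 - E/46 (B(E, t) = 45/(-64) + E/(-46) = 45*(-1/64) + E*(-1/46) = -45/64 - E/46)
s = 14889 (s = 14744 + 145 = 14889)
x = 26470389/1472 (x = 17980 + (-45/64 - 1/46*(-152)) = 17980 + (-45/64 + 76/23) = 17980 + 3829/1472 = 26470389/1472 ≈ 17983.)
s + x = 14889 + 26470389/1472 = 48386997/1472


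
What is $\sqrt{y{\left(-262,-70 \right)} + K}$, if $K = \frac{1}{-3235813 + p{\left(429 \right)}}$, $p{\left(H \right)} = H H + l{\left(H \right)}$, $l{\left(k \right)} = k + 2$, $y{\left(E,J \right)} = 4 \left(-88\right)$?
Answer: $\frac{3 i \sqrt{364151114582917}}{3051341} \approx 18.762 i$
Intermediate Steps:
$y{\left(E,J \right)} = -352$
$l{\left(k \right)} = 2 + k$
$p{\left(H \right)} = 2 + H + H^{2}$ ($p{\left(H \right)} = H H + \left(2 + H\right) = H^{2} + \left(2 + H\right) = 2 + H + H^{2}$)
$K = - \frac{1}{3051341}$ ($K = \frac{1}{-3235813 + \left(2 + 429 + 429^{2}\right)} = \frac{1}{-3235813 + \left(2 + 429 + 184041\right)} = \frac{1}{-3235813 + 184472} = \frac{1}{-3051341} = - \frac{1}{3051341} \approx -3.2772 \cdot 10^{-7}$)
$\sqrt{y{\left(-262,-70 \right)} + K} = \sqrt{-352 - \frac{1}{3051341}} = \sqrt{- \frac{1074072033}{3051341}} = \frac{3 i \sqrt{364151114582917}}{3051341}$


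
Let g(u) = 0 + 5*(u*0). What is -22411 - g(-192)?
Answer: -22411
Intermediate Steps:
g(u) = 0 (g(u) = 0 + 5*0 = 0 + 0 = 0)
-22411 - g(-192) = -22411 - 1*0 = -22411 + 0 = -22411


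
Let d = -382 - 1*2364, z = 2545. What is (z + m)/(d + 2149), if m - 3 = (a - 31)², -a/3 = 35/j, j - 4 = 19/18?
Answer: -883541/100893 ≈ -8.7572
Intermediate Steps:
j = 91/18 (j = 4 + 19/18 = 91/18 ≈ 5.0556)
a = -270/13 (a = -105/91/18 = -105*18/91 = -3*90/13 = -270/13 ≈ -20.769)
d = -2746 (d = -382 - 2364 = -2746)
m = 453436/169 (m = 3 + (-270/13 - 31)² = 3 + (-673/13)² = 3 + 452929/169 = 453436/169 ≈ 2683.1)
(z + m)/(d + 2149) = (2545 + 453436/169)/(-2746 + 2149) = (883541/169)/(-597) = (883541/169)*(-1/597) = -883541/100893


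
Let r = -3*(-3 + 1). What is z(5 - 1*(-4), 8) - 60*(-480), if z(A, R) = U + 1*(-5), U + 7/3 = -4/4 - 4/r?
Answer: 28791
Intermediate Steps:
r = 6 (r = -3*(-2) = 6)
U = -4 (U = -7/3 + (-4/4 - 4/6) = -7/3 + (-4*1/4 - 4*1/6) = -7/3 + (-1 - 2/3) = -7/3 - 5/3 = -4)
z(A, R) = -9 (z(A, R) = -4 + 1*(-5) = -4 - 5 = -9)
z(5 - 1*(-4), 8) - 60*(-480) = -9 - 60*(-480) = -9 + 28800 = 28791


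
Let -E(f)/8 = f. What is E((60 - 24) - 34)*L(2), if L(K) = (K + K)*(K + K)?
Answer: -256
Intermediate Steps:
L(K) = 4*K² (L(K) = (2*K)*(2*K) = 4*K²)
E(f) = -8*f
E((60 - 24) - 34)*L(2) = (-8*((60 - 24) - 34))*(4*2²) = (-8*(36 - 34))*(4*4) = -8*2*16 = -16*16 = -256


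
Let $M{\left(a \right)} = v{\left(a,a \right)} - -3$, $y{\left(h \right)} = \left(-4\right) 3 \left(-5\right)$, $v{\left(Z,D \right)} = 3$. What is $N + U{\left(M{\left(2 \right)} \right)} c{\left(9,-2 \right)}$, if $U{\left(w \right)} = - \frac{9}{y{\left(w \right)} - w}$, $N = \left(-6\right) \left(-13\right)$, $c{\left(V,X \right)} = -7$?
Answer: $\frac{475}{6} \approx 79.167$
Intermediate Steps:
$y{\left(h \right)} = 60$ ($y{\left(h \right)} = \left(-12\right) \left(-5\right) = 60$)
$N = 78$
$M{\left(a \right)} = 6$ ($M{\left(a \right)} = 3 - -3 = 3 + 3 = 6$)
$U{\left(w \right)} = - \frac{9}{60 - w}$
$N + U{\left(M{\left(2 \right)} \right)} c{\left(9,-2 \right)} = 78 + \frac{9}{-60 + 6} \left(-7\right) = 78 + \frac{9}{-54} \left(-7\right) = 78 + 9 \left(- \frac{1}{54}\right) \left(-7\right) = 78 - - \frac{7}{6} = 78 + \frac{7}{6} = \frac{475}{6}$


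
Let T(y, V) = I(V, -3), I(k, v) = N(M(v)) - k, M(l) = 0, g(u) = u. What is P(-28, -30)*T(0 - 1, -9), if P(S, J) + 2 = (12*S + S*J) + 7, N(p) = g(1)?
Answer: 5090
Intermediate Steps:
N(p) = 1
I(k, v) = 1 - k
P(S, J) = 5 + 12*S + J*S (P(S, J) = -2 + ((12*S + S*J) + 7) = -2 + ((12*S + J*S) + 7) = -2 + (7 + 12*S + J*S) = 5 + 12*S + J*S)
T(y, V) = 1 - V
P(-28, -30)*T(0 - 1, -9) = (5 + 12*(-28) - 30*(-28))*(1 - 1*(-9)) = (5 - 336 + 840)*(1 + 9) = 509*10 = 5090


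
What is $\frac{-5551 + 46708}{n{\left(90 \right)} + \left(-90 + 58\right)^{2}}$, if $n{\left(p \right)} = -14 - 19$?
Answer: $\frac{41157}{991} \approx 41.531$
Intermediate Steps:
$n{\left(p \right)} = -33$
$\frac{-5551 + 46708}{n{\left(90 \right)} + \left(-90 + 58\right)^{2}} = \frac{-5551 + 46708}{-33 + \left(-90 + 58\right)^{2}} = \frac{41157}{-33 + \left(-32\right)^{2}} = \frac{41157}{-33 + 1024} = \frac{41157}{991}$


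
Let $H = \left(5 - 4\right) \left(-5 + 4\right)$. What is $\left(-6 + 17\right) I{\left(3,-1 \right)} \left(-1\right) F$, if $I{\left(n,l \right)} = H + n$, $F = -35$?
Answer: $770$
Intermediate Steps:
$H = -1$ ($H = 1 \left(-1\right) = -1$)
$I{\left(n,l \right)} = -1 + n$
$\left(-6 + 17\right) I{\left(3,-1 \right)} \left(-1\right) F = \left(-6 + 17\right) \left(-1 + 3\right) \left(-1\right) \left(-35\right) = 11 \cdot 2 \left(-1\right) \left(-35\right) = 11 \left(-2\right) \left(-35\right) = \left(-22\right) \left(-35\right) = 770$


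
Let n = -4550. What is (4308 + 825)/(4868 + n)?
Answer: 1711/106 ≈ 16.142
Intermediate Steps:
(4308 + 825)/(4868 + n) = (4308 + 825)/(4868 - 4550) = 5133/318 = 5133*(1/318) = 1711/106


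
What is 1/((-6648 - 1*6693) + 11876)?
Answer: -1/1465 ≈ -0.00068259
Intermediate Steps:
1/((-6648 - 1*6693) + 11876) = 1/((-6648 - 6693) + 11876) = 1/(-13341 + 11876) = 1/(-1465) = -1/1465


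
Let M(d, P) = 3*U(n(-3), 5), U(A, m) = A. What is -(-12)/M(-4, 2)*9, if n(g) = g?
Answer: -12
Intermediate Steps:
M(d, P) = -9 (M(d, P) = 3*(-3) = -9)
-(-12)/M(-4, 2)*9 = -(-12)/(-9)*9 = -(-12)*(-1)/9*9 = -3*4/9*9 = -4/3*9 = -12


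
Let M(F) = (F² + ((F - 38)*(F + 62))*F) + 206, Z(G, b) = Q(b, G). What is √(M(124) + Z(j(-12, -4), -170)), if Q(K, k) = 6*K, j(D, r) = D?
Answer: √1998066 ≈ 1413.5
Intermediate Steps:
Z(G, b) = 6*b
M(F) = 206 + F² + F*(-38 + F)*(62 + F) (M(F) = (F² + ((-38 + F)*(62 + F))*F) + 206 = (F² + F*(-38 + F)*(62 + F)) + 206 = 206 + F² + F*(-38 + F)*(62 + F))
√(M(124) + Z(j(-12, -4), -170)) = √((206 + 124³ - 2356*124 + 25*124²) + 6*(-170)) = √((206 + 1906624 - 292144 + 25*15376) - 1020) = √((206 + 1906624 - 292144 + 384400) - 1020) = √(1999086 - 1020) = √1998066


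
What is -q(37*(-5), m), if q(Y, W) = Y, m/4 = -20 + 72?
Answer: 185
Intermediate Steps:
m = 208 (m = 4*(-20 + 72) = 4*52 = 208)
-q(37*(-5), m) = -37*(-5) = -1*(-185) = 185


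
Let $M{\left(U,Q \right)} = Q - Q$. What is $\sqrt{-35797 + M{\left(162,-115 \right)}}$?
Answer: $i \sqrt{35797} \approx 189.2 i$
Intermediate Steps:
$M{\left(U,Q \right)} = 0$
$\sqrt{-35797 + M{\left(162,-115 \right)}} = \sqrt{-35797 + 0} = \sqrt{-35797} = i \sqrt{35797}$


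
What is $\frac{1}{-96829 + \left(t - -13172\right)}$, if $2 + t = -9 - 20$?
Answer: $- \frac{1}{83688} \approx -1.1949 \cdot 10^{-5}$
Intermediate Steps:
$t = -31$ ($t = -2 - 29 = -31$)
$\frac{1}{-96829 + \left(t - -13172\right)} = \frac{1}{-96829 - -13141} = \frac{1}{-96829 + \left(-31 + 13172\right)} = \frac{1}{-96829 + 13141} = \frac{1}{-83688} = - \frac{1}{83688}$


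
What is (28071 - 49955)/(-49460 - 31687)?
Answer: 21884/81147 ≈ 0.26968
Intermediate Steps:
(28071 - 49955)/(-49460 - 31687) = -21884/(-81147) = -21884*(-1/81147) = 21884/81147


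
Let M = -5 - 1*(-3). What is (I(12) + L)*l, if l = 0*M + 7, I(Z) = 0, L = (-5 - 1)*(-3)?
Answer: 126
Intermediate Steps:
L = 18 (L = -6*(-3) = 18)
M = -2 (M = -5 + 3 = -2)
l = 7 (l = 0*(-2) + 7 = 0 + 7 = 7)
(I(12) + L)*l = (0 + 18)*7 = 18*7 = 126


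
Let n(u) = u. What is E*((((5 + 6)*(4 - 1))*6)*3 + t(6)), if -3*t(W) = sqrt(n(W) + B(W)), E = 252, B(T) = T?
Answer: 149688 - 168*sqrt(3) ≈ 1.4940e+5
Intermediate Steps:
t(W) = -sqrt(2)*sqrt(W)/3 (t(W) = -sqrt(W + W)/3 = -sqrt(2)*sqrt(W)/3)
E*((((5 + 6)*(4 - 1))*6)*3 + t(6)) = 252*((((5 + 6)*(4 - 1))*6)*3 - sqrt(2)*sqrt(6)/3) = 252*(((11*3)*6)*3 - 2*sqrt(3)/3) = 252*((33*6)*3 - 2*sqrt(3)/3) = 252*(198*3 - 2*sqrt(3)/3) = 252*(594 - 2*sqrt(3)/3) = 149688 - 168*sqrt(3)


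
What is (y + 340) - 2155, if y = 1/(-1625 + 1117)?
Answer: -922021/508 ≈ -1815.0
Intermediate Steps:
y = -1/508 (y = 1/(-508) = -1/508 ≈ -0.0019685)
(y + 340) - 2155 = (-1/508 + 340) - 2155 = 172719/508 - 2155 = -922021/508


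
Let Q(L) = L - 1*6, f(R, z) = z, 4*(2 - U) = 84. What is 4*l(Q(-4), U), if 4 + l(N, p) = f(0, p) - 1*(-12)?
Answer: -44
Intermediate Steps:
U = -19 (U = 2 - 1/4*84 = 2 - 21 = -19)
Q(L) = -6 + L (Q(L) = L - 6 = -6 + L)
l(N, p) = 8 + p (l(N, p) = -4 + (p - 1*(-12)) = -4 + (p + 12) = -4 + (12 + p) = 8 + p)
4*l(Q(-4), U) = 4*(8 - 19) = 4*(-11) = -44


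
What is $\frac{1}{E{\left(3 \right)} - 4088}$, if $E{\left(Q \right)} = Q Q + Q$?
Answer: $- \frac{1}{4076} \approx -0.00024534$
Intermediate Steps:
$E{\left(Q \right)} = Q + Q^{2}$ ($E{\left(Q \right)} = Q^{2} + Q = Q + Q^{2}$)
$\frac{1}{E{\left(3 \right)} - 4088} = \frac{1}{3 \left(1 + 3\right) - 4088} = \frac{1}{3 \cdot 4 - 4088} = \frac{1}{12 - 4088} = \frac{1}{-4076} = - \frac{1}{4076}$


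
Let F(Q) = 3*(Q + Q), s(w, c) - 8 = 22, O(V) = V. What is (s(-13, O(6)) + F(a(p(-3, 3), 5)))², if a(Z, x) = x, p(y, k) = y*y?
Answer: 3600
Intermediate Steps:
p(y, k) = y²
s(w, c) = 30 (s(w, c) = 8 + 22 = 30)
F(Q) = 6*Q (F(Q) = 3*(2*Q) = 6*Q)
(s(-13, O(6)) + F(a(p(-3, 3), 5)))² = (30 + 6*5)² = (30 + 30)² = 60² = 3600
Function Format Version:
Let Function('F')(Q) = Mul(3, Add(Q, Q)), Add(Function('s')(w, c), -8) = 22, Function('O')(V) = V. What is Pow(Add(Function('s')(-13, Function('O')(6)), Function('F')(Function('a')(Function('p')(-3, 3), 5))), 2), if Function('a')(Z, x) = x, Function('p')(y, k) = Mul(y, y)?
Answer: 3600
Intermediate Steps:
Function('p')(y, k) = Pow(y, 2)
Function('s')(w, c) = 30 (Function('s')(w, c) = Add(8, 22) = 30)
Function('F')(Q) = Mul(6, Q) (Function('F')(Q) = Mul(3, Mul(2, Q)) = Mul(6, Q))
Pow(Add(Function('s')(-13, Function('O')(6)), Function('F')(Function('a')(Function('p')(-3, 3), 5))), 2) = Pow(Add(30, Mul(6, 5)), 2) = Pow(Add(30, 30), 2) = Pow(60, 2) = 3600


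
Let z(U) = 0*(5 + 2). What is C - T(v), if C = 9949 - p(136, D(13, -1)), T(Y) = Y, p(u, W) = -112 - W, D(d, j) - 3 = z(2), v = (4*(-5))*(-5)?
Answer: 9964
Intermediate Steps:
z(U) = 0 (z(U) = 0*7 = 0)
v = 100 (v = -20*(-5) = 100)
D(d, j) = 3 (D(d, j) = 3 + 0 = 3)
C = 10064 (C = 9949 - (-112 - 1*3) = 9949 - (-112 - 3) = 9949 - 1*(-115) = 9949 + 115 = 10064)
C - T(v) = 10064 - 1*100 = 10064 - 100 = 9964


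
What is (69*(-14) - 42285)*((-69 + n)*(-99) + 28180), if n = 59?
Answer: -1261631670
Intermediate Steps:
(69*(-14) - 42285)*((-69 + n)*(-99) + 28180) = (69*(-14) - 42285)*((-69 + 59)*(-99) + 28180) = (-966 - 42285)*(-10*(-99) + 28180) = -43251*(990 + 28180) = -43251*29170 = -1261631670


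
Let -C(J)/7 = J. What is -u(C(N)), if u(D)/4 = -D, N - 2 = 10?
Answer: -336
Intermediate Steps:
N = 12 (N = 2 + 10 = 12)
C(J) = -7*J
u(D) = -4*D (u(D) = 4*(-D) = -4*D)
-u(C(N)) = -(-4)*(-7*12) = -(-4)*(-84) = -1*336 = -336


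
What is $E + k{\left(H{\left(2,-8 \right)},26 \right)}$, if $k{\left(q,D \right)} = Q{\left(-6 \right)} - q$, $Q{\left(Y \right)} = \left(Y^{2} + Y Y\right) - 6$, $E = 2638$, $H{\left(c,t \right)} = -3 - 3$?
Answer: $2710$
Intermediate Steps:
$H{\left(c,t \right)} = -6$ ($H{\left(c,t \right)} = -3 - 3 = -6$)
$Q{\left(Y \right)} = -6 + 2 Y^{2}$ ($Q{\left(Y \right)} = \left(Y^{2} + Y^{2}\right) - 6 = 2 Y^{2} - 6 = -6 + 2 Y^{2}$)
$k{\left(q,D \right)} = 66 - q$ ($k{\left(q,D \right)} = \left(-6 + 2 \left(-6\right)^{2}\right) - q = \left(-6 + 2 \cdot 36\right) - q = \left(-6 + 72\right) - q = 66 - q$)
$E + k{\left(H{\left(2,-8 \right)},26 \right)} = 2638 + \left(66 - -6\right) = 2638 + \left(66 + 6\right) = 2638 + 72 = 2710$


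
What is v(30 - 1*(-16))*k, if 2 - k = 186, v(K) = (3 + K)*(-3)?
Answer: 27048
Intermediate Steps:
v(K) = -9 - 3*K
k = -184 (k = 2 - 1*186 = 2 - 186 = -184)
v(30 - 1*(-16))*k = (-9 - 3*(30 - 1*(-16)))*(-184) = (-9 - 3*(30 + 16))*(-184) = (-9 - 3*46)*(-184) = (-9 - 138)*(-184) = -147*(-184) = 27048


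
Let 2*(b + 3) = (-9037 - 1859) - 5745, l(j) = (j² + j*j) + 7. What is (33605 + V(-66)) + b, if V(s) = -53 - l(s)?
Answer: 33019/2 ≈ 16510.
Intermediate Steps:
l(j) = 7 + 2*j² (l(j) = (j² + j²) + 7 = 2*j² + 7 = 7 + 2*j²)
b = -16647/2 (b = -3 + ((-9037 - 1859) - 5745)/2 = -3 + (-10896 - 5745)/2 = -3 + (½)*(-16641) = -3 - 16641/2 = -16647/2 ≈ -8323.5)
V(s) = -60 - 2*s² (V(s) = -53 - (7 + 2*s²) = -53 + (-7 - 2*s²) = -60 - 2*s²)
(33605 + V(-66)) + b = (33605 + (-60 - 2*(-66)²)) - 16647/2 = (33605 + (-60 - 2*4356)) - 16647/2 = (33605 + (-60 - 8712)) - 16647/2 = (33605 - 8772) - 16647/2 = 24833 - 16647/2 = 33019/2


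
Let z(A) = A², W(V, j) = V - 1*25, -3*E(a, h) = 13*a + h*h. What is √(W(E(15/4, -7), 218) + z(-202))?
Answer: √1466871/6 ≈ 201.86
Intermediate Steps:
E(a, h) = -13*a/3 - h²/3 (E(a, h) = -(13*a + h*h)/3 = -(13*a + h²)/3 = -(h² + 13*a)/3 = -13*a/3 - h²/3)
W(V, j) = -25 + V (W(V, j) = V - 25 = -25 + V)
√(W(E(15/4, -7), 218) + z(-202)) = √((-25 + (-65/4 - ⅓*(-7)²)) + (-202)²) = √((-25 + (-65/4 - ⅓*49)) + 40804) = √((-25 + (-13/3*15/4 - 49/3)) + 40804) = √((-25 + (-65/4 - 49/3)) + 40804) = √((-25 - 391/12) + 40804) = √(-691/12 + 40804) = √(488957/12) = √1466871/6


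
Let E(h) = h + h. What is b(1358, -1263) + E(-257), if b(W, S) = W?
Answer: 844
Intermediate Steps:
E(h) = 2*h
b(1358, -1263) + E(-257) = 1358 + 2*(-257) = 1358 - 514 = 844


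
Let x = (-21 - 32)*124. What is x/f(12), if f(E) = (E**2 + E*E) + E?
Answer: -1643/75 ≈ -21.907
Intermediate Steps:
f(E) = E + 2*E**2 (f(E) = (E**2 + E**2) + E = 2*E**2 + E = E + 2*E**2)
x = -6572 (x = -53*124 = -6572)
x/f(12) = -6572*1/(12*(1 + 2*12)) = -6572*1/(12*(1 + 24)) = -6572/(12*25) = -6572/300 = -6572*1/300 = -1643/75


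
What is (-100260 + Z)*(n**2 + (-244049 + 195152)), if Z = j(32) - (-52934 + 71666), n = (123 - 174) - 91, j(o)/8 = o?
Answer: 3411641488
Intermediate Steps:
j(o) = 8*o
n = -142 (n = -51 - 91 = -142)
Z = -18476 (Z = 8*32 - (-52934 + 71666) = 256 - 1*18732 = 256 - 18732 = -18476)
(-100260 + Z)*(n**2 + (-244049 + 195152)) = (-100260 - 18476)*((-142)**2 + (-244049 + 195152)) = -118736*(20164 - 48897) = -118736*(-28733) = 3411641488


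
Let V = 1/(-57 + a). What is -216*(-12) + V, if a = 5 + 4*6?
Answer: 72575/28 ≈ 2592.0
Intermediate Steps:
a = 29 (a = 5 + 24 = 29)
V = -1/28 (V = 1/(-57 + 29) = 1/(-28) = -1/28 ≈ -0.035714)
-216*(-12) + V = -216*(-12) - 1/28 = -108*(-24) - 1/28 = 2592 - 1/28 = 72575/28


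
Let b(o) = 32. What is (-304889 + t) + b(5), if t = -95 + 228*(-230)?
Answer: -357392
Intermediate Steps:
t = -52535 (t = -95 - 52440 = -52535)
(-304889 + t) + b(5) = (-304889 - 52535) + 32 = -357424 + 32 = -357392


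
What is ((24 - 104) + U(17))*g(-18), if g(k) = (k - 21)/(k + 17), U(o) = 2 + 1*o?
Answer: -2379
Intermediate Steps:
U(o) = 2 + o
g(k) = (-21 + k)/(17 + k)
((24 - 104) + U(17))*g(-18) = ((24 - 104) + (2 + 17))*((-21 - 18)/(17 - 18)) = (-80 + 19)*(-39/(-1)) = -(-61)*(-39) = -61*39 = -2379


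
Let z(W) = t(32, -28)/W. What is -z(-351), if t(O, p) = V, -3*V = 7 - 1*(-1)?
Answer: -8/1053 ≈ -0.0075973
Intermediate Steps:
V = -8/3 (V = -(7 - 1*(-1))/3 = -(7 + 1)/3 = -1/3*8 = -8/3 ≈ -2.6667)
t(O, p) = -8/3
z(W) = -8/(3*W)
-z(-351) = -(-8)/(3*(-351)) = -(-8)*(-1)/(3*351) = -1*8/1053 = -8/1053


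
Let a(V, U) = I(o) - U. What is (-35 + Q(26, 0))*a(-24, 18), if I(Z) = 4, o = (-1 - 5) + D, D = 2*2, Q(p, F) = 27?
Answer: 112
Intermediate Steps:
D = 4
o = -2 (o = (-1 - 5) + 4 = -6 + 4 = -2)
a(V, U) = 4 - U
(-35 + Q(26, 0))*a(-24, 18) = (-35 + 27)*(4 - 1*18) = -8*(4 - 18) = -8*(-14) = 112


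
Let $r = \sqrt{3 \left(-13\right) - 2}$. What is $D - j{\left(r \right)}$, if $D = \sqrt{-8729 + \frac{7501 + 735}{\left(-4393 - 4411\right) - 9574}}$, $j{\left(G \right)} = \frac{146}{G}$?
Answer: $\frac{i \left(41 \sqrt{81899411879} + 447198 \sqrt{41}\right)}{125583} \approx 116.23 i$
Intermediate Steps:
$r = i \sqrt{41}$ ($r = \sqrt{-39 - 2} = \sqrt{-41} = i \sqrt{41} \approx 6.4031 i$)
$D = \frac{i \sqrt{81899411879}}{3063}$ ($D = \sqrt{-8729 + \frac{8236}{\left(-4393 - 4411\right) - 9574}} = \sqrt{-8729 + \frac{8236}{-8804 - 9574}} = \sqrt{-8729 + \frac{8236}{-18378}} = \sqrt{-8729 + 8236 \left(- \frac{1}{18378}\right)} = \sqrt{-8729 - \frac{4118}{9189}} = \sqrt{- \frac{80214899}{9189}} = \frac{i \sqrt{81899411879}}{3063} \approx 93.432 i$)
$D - j{\left(r \right)} = \frac{i \sqrt{81899411879}}{3063} - \frac{146}{i \sqrt{41}} = \frac{i \sqrt{81899411879}}{3063} - 146 \left(- \frac{i \sqrt{41}}{41}\right) = \frac{i \sqrt{81899411879}}{3063} - - \frac{146 i \sqrt{41}}{41} = \frac{i \sqrt{81899411879}}{3063} + \frac{146 i \sqrt{41}}{41}$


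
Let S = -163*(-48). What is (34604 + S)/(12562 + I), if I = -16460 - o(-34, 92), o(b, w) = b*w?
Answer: -21214/385 ≈ -55.101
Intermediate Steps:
S = 7824
I = -13332 (I = -16460 - (-34)*92 = -16460 - 1*(-3128) = -16460 + 3128 = -13332)
(34604 + S)/(12562 + I) = (34604 + 7824)/(12562 - 13332) = 42428/(-770) = 42428*(-1/770) = -21214/385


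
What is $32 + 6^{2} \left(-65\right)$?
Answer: $-2308$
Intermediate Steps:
$32 + 6^{2} \left(-65\right) = 32 + 36 \left(-65\right) = 32 - 2340 = -2308$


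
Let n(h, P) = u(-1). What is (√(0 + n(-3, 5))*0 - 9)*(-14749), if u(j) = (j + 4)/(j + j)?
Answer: 132741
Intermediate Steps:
u(j) = (4 + j)/(2*j) (u(j) = (4 + j)/((2*j)) = (4 + j)*(1/(2*j)) = (4 + j)/(2*j))
n(h, P) = -3/2 (n(h, P) = (½)*(4 - 1)/(-1) = (½)*(-1)*3 = -3/2)
(√(0 + n(-3, 5))*0 - 9)*(-14749) = (√(0 - 3/2)*0 - 9)*(-14749) = (√(-3/2)*0 - 9)*(-14749) = ((I*√6/2)*0 - 9)*(-14749) = (0 - 9)*(-14749) = -9*(-14749) = 132741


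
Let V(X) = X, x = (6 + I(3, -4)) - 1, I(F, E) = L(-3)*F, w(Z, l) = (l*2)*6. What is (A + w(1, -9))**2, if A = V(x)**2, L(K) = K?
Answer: 8464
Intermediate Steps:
w(Z, l) = 12*l (w(Z, l) = (2*l)*6 = 12*l)
I(F, E) = -3*F
x = -4 (x = (6 - 3*3) - 1 = (6 - 9) - 1 = -3 - 1 = -4)
A = 16 (A = (-4)**2 = 16)
(A + w(1, -9))**2 = (16 + 12*(-9))**2 = (16 - 108)**2 = (-92)**2 = 8464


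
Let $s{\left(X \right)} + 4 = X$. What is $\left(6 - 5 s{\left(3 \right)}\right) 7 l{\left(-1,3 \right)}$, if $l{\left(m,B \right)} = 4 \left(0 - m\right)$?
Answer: $308$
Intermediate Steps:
$s{\left(X \right)} = -4 + X$
$l{\left(m,B \right)} = - 4 m$ ($l{\left(m,B \right)} = 4 \left(- m\right) = - 4 m$)
$\left(6 - 5 s{\left(3 \right)}\right) 7 l{\left(-1,3 \right)} = \left(6 - 5 \left(-4 + 3\right)\right) 7 \left(\left(-4\right) \left(-1\right)\right) = \left(6 - -5\right) 7 \cdot 4 = \left(6 + 5\right) 7 \cdot 4 = 11 \cdot 7 \cdot 4 = 77 \cdot 4 = 308$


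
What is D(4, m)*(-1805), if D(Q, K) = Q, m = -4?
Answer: -7220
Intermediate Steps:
D(4, m)*(-1805) = 4*(-1805) = -7220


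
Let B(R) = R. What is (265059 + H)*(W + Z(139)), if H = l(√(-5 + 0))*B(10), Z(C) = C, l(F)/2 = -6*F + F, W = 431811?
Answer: 114492235050 - 43195000*I*√5 ≈ 1.1449e+11 - 9.6587e+7*I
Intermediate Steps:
l(F) = -10*F (l(F) = 2*(-6*F + F) = 2*(-5*F) = -10*F)
H = -100*I*√5 (H = -10*√(-5 + 0)*10 = -10*I*√5*10 = -100*I*√5 ≈ -223.61*I)
(265059 + H)*(W + Z(139)) = (265059 - 100*I*√5)*(431811 + 139) = (265059 - 100*I*√5)*431950 = 114492235050 - 43195000*I*√5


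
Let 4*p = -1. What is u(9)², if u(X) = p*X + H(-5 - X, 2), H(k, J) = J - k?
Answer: 3025/16 ≈ 189.06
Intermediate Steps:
p = -¼ (p = (¼)*(-1) = -¼ ≈ -0.25000)
u(X) = 7 + 3*X/4 (u(X) = -X/4 + (2 - (-5 - X)) = -X/4 + (2 + (5 + X)) = -X/4 + (7 + X) = 7 + 3*X/4)
u(9)² = (7 + (¾)*9)² = (7 + 27/4)² = (55/4)² = 3025/16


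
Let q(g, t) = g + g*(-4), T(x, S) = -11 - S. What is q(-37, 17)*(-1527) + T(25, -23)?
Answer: -169485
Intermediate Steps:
q(g, t) = -3*g (q(g, t) = g - 4*g = -3*g)
q(-37, 17)*(-1527) + T(25, -23) = -3*(-37)*(-1527) + (-11 - 1*(-23)) = 111*(-1527) + (-11 + 23) = -169497 + 12 = -169485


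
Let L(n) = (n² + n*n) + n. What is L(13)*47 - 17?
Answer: 16480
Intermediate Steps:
L(n) = n + 2*n² (L(n) = (n² + n²) + n = 2*n² + n = n + 2*n²)
L(13)*47 - 17 = (13*(1 + 2*13))*47 - 17 = (13*(1 + 26))*47 - 17 = (13*27)*47 - 17 = 351*47 - 17 = 16497 - 17 = 16480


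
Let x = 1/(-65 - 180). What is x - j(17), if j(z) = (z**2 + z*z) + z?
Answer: -145776/245 ≈ -595.00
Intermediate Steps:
j(z) = z + 2*z**2 (j(z) = (z**2 + z**2) + z = 2*z**2 + z = z + 2*z**2)
x = -1/245 (x = 1/(-245) = -1/245 ≈ -0.0040816)
x - j(17) = -1/245 - 17*(1 + 2*17) = -1/245 - 17*(1 + 34) = -1/245 - 17*35 = -1/245 - 1*595 = -1/245 - 595 = -145776/245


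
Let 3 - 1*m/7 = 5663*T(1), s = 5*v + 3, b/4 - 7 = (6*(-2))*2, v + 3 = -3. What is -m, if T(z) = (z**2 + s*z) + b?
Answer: -3726275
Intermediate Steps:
v = -6 (v = -3 - 3 = -6)
b = -68 (b = 28 + 4*((6*(-2))*2) = 28 + 4*(-12*2) = 28 + 4*(-24) = 28 - 96 = -68)
s = -27 (s = 5*(-6) + 3 = -30 + 3 = -27)
T(z) = -68 + z**2 - 27*z (T(z) = (z**2 - 27*z) - 68 = -68 + z**2 - 27*z)
m = 3726275 (m = 21 - 39641*(-68 + 1**2 - 27*1) = 21 - 39641*(-68 + 1 - 27) = 21 - 39641*(-94) = 21 - 7*(-532322) = 21 + 3726254 = 3726275)
-m = -1*3726275 = -3726275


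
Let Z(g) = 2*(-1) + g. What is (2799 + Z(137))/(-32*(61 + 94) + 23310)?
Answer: 1467/9175 ≈ 0.15989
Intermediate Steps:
Z(g) = -2 + g
(2799 + Z(137))/(-32*(61 + 94) + 23310) = (2799 + (-2 + 137))/(-32*(61 + 94) + 23310) = (2799 + 135)/(-32*155 + 23310) = 2934/(-4960 + 23310) = 2934/18350 = 2934*(1/18350) = 1467/9175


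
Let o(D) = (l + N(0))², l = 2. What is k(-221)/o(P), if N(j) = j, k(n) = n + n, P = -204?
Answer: -221/2 ≈ -110.50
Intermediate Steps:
k(n) = 2*n
o(D) = 4 (o(D) = (2 + 0)² = 2² = 4)
k(-221)/o(P) = (2*(-221))/4 = -442*¼ = -221/2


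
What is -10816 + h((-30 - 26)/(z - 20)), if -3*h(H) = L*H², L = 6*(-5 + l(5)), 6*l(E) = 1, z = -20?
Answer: -809779/75 ≈ -10797.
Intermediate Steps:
l(E) = ⅙ (l(E) = (⅙)*1 = ⅙)
L = -29 (L = 6*(-5 + ⅙) = 6*(-29/6) = -29)
h(H) = 29*H²/3 (h(H) = -(-29)*H²/3 = 29*H²/3)
-10816 + h((-30 - 26)/(z - 20)) = -10816 + 29*((-30 - 26)/(-20 - 20))²/3 = -10816 + 29*(-56/(-40))²/3 = -10816 + 29*(-56*(-1/40))²/3 = -10816 + 29*(7/5)²/3 = -10816 + (29/3)*(49/25) = -10816 + 1421/75 = -809779/75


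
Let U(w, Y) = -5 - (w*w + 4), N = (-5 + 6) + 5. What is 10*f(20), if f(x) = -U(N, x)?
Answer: 450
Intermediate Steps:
N = 6 (N = 1 + 5 = 6)
U(w, Y) = -9 - w² (U(w, Y) = -5 - (w² + 4) = -5 - (4 + w²) = -5 + (-4 - w²) = -9 - w²)
f(x) = 45 (f(x) = -(-9 - 1*6²) = -(-9 - 1*36) = -(-9 - 36) = -1*(-45) = 45)
10*f(20) = 10*45 = 450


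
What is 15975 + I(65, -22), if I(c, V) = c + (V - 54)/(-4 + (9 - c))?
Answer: 240619/15 ≈ 16041.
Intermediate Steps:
I(c, V) = c + (-54 + V)/(5 - c)
15975 + I(65, -22) = 15975 + (54 + 65² - 1*(-22) - 5*65)/(-5 + 65) = 15975 + (54 + 4225 + 22 - 325)/60 = 15975 + (1/60)*3976 = 15975 + 994/15 = 240619/15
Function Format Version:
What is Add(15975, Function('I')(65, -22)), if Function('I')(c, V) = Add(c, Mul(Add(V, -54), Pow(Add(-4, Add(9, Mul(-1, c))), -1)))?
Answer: Rational(240619, 15) ≈ 16041.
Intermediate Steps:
Function('I')(c, V) = Add(c, Mul(Pow(Add(5, Mul(-1, c)), -1), Add(-54, V))) (Function('I')(c, V) = Add(c, Mul(Add(-54, V), Pow(Add(5, Mul(-1, c)), -1))) = Add(c, Mul(Pow(Add(5, Mul(-1, c)), -1), Add(-54, V))))
Add(15975, Function('I')(65, -22)) = Add(15975, Mul(Pow(Add(-5, 65), -1), Add(54, Pow(65, 2), Mul(-1, -22), Mul(-5, 65)))) = Add(15975, Mul(Pow(60, -1), Add(54, 4225, 22, -325))) = Add(15975, Mul(Rational(1, 60), 3976)) = Add(15975, Rational(994, 15)) = Rational(240619, 15)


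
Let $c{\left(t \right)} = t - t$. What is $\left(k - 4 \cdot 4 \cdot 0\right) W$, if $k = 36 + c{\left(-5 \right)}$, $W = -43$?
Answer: $-1548$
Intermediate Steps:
$c{\left(t \right)} = 0$
$k = 36$ ($k = 36 + 0 = 36$)
$\left(k - 4 \cdot 4 \cdot 0\right) W = \left(36 - 4 \cdot 4 \cdot 0\right) \left(-43\right) = \left(36 - 0\right) \left(-43\right) = \left(36 + 0\right) \left(-43\right) = 36 \left(-43\right) = -1548$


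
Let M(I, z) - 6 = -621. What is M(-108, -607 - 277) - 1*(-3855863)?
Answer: 3855248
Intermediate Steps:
M(I, z) = -615 (M(I, z) = 6 - 621 = -615)
M(-108, -607 - 277) - 1*(-3855863) = -615 - 1*(-3855863) = -615 + 3855863 = 3855248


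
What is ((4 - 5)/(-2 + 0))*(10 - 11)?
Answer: -½ ≈ -0.50000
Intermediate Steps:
((4 - 5)/(-2 + 0))*(10 - 11) = -1/(-2)*(-1) = -1*(-½)*(-1) = (½)*(-1) = -½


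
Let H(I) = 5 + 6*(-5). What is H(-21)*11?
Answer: -275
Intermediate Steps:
H(I) = -25 (H(I) = 5 - 30 = -25)
H(-21)*11 = -25*11 = -275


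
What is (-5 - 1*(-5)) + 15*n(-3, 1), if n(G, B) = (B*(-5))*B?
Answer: -75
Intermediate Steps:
n(G, B) = -5*B² (n(G, B) = (-5*B)*B = -5*B²)
(-5 - 1*(-5)) + 15*n(-3, 1) = (-5 - 1*(-5)) + 15*(-5*1²) = (-5 + 5) + 15*(-5*1) = 0 + 15*(-5) = 0 - 75 = -75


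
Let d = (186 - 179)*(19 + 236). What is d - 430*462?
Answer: -196875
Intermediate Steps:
d = 1785 (d = 7*255 = 1785)
d - 430*462 = 1785 - 430*462 = 1785 - 198660 = -196875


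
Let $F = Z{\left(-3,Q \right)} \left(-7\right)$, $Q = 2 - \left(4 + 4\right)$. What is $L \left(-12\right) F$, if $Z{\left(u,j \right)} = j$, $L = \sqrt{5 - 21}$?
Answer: $- 2016 i \approx - 2016.0 i$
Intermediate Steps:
$Q = -6$ ($Q = 2 - 8 = -6$)
$L = 4 i$ ($L = \sqrt{-16} = 4 i \approx 4.0 i$)
$F = 42$ ($F = \left(-6\right) \left(-7\right) = 42$)
$L \left(-12\right) F = 4 i \left(-12\right) 42 = - 48 i 42 = - 2016 i$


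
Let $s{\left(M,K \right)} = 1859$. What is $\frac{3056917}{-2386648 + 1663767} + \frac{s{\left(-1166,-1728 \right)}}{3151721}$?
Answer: $- \frac{9633205668378}{2278319228201} \approx -4.2282$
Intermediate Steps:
$\frac{3056917}{-2386648 + 1663767} + \frac{s{\left(-1166,-1728 \right)}}{3151721} = \frac{3056917}{-2386648 + 1663767} + \frac{1859}{3151721} = \frac{3056917}{-722881} + 1859 \cdot \frac{1}{3151721} = 3056917 \left(- \frac{1}{722881}\right) + \frac{1859}{3151721} = - \frac{3056917}{722881} + \frac{1859}{3151721} = - \frac{9633205668378}{2278319228201}$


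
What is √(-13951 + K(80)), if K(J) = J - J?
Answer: I*√13951 ≈ 118.11*I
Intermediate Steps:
K(J) = 0
√(-13951 + K(80)) = √(-13951 + 0) = √(-13951) = I*√13951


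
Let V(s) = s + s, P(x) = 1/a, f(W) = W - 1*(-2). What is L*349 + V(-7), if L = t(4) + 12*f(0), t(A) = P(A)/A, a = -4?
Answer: 133443/16 ≈ 8340.2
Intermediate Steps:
f(W) = 2 + W (f(W) = W + 2 = 2 + W)
P(x) = -¼ (P(x) = 1/(-4) = -¼)
V(s) = 2*s
t(A) = -1/(4*A)
L = 383/16 (L = -¼/4 + 12*(2 + 0) = -¼*¼ + 12*2 = -1/16 + 24 = 383/16 ≈ 23.938)
L*349 + V(-7) = (383/16)*349 + 2*(-7) = 133667/16 - 14 = 133443/16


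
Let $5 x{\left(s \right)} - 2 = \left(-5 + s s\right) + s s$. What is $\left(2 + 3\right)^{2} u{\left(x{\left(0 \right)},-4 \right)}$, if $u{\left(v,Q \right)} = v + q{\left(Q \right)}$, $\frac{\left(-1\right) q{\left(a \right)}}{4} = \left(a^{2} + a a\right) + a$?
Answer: $-2815$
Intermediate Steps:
$q{\left(a \right)} = - 8 a^{2} - 4 a$ ($q{\left(a \right)} = - 4 \left(\left(a^{2} + a a\right) + a\right) = - 4 \left(\left(a^{2} + a^{2}\right) + a\right) = - 4 \left(2 a^{2} + a\right) = - 4 \left(a + 2 a^{2}\right) = - 8 a^{2} - 4 a$)
$x{\left(s \right)} = - \frac{3}{5} + \frac{2 s^{2}}{5}$ ($x{\left(s \right)} = \frac{2}{5} + \frac{\left(-5 + s s\right) + s s}{5} = \frac{2}{5} + \frac{\left(-5 + s^{2}\right) + s^{2}}{5} = \frac{2}{5} + \frac{-5 + 2 s^{2}}{5} = \frac{2}{5} + \left(-1 + \frac{2 s^{2}}{5}\right) = - \frac{3}{5} + \frac{2 s^{2}}{5}$)
$u{\left(v,Q \right)} = v - 4 Q \left(1 + 2 Q\right)$
$\left(2 + 3\right)^{2} u{\left(x{\left(0 \right)},-4 \right)} = \left(2 + 3\right)^{2} \left(\left(- \frac{3}{5} + \frac{2 \cdot 0^{2}}{5}\right) - - 16 \left(1 + 2 \left(-4\right)\right)\right) = 5^{2} \left(\left(- \frac{3}{5} + \frac{2}{5} \cdot 0\right) - - 16 \left(1 - 8\right)\right) = 25 \left(\left(- \frac{3}{5} + 0\right) - \left(-16\right) \left(-7\right)\right) = 25 \left(- \frac{3}{5} - 112\right) = 25 \left(- \frac{563}{5}\right) = -2815$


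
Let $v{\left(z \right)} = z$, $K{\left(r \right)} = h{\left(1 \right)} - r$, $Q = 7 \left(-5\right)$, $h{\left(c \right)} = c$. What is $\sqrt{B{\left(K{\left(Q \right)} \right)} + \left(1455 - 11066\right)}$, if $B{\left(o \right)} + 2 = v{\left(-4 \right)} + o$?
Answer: $i \sqrt{9581} \approx 97.883 i$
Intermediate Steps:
$Q = -35$
$K{\left(r \right)} = 1 - r$
$B{\left(o \right)} = -6 + o$ ($B{\left(o \right)} = -2 + \left(-4 + o\right) = -6 + o$)
$\sqrt{B{\left(K{\left(Q \right)} \right)} + \left(1455 - 11066\right)} = \sqrt{\left(-6 + \left(1 - -35\right)\right) + \left(1455 - 11066\right)} = \sqrt{\left(-6 + \left(1 + 35\right)\right) + \left(1455 - 11066\right)} = \sqrt{\left(-6 + 36\right) - 9611} = \sqrt{30 - 9611} = \sqrt{-9581} = i \sqrt{9581}$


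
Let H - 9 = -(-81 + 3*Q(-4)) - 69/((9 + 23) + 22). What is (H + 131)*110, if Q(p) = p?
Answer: 229405/9 ≈ 25489.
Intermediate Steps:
H = 1813/18 (H = 9 + (-3/(1/(-4 - 27)) - 69/((9 + 23) + 22)) = 9 + (-3/(1/(-31)) - 69/(32 + 22)) = 9 + (-3/(-1/31) - 69/54) = 9 + (-3*(-31) - 69*1/54) = 9 + (93 - 23/18) = 9 + 1651/18 = 1813/18 ≈ 100.72)
(H + 131)*110 = (1813/18 + 131)*110 = (4171/18)*110 = 229405/9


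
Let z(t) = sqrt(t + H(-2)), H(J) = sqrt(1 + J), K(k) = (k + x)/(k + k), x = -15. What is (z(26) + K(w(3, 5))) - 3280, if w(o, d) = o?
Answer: -3282 + sqrt(26 + I) ≈ -3276.9 + 0.09804*I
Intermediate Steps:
K(k) = (-15 + k)/(2*k) (K(k) = (k - 15)/(k + k) = (-15 + k)/((2*k)) = (-15 + k)*(1/(2*k)) = (-15 + k)/(2*k))
z(t) = sqrt(I + t) (z(t) = sqrt(t + sqrt(1 - 2)) = sqrt(t + sqrt(-1)) = sqrt(t + I) = sqrt(I + t))
(z(26) + K(w(3, 5))) - 3280 = (sqrt(I + 26) + (1/2)*(-15 + 3)/3) - 3280 = (sqrt(26 + I) + (1/2)*(1/3)*(-12)) - 3280 = (sqrt(26 + I) - 2) - 3280 = (-2 + sqrt(26 + I)) - 3280 = -3282 + sqrt(26 + I)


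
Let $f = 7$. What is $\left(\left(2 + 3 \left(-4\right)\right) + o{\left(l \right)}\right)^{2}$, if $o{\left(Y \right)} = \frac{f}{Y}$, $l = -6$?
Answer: $\frac{4489}{36} \approx 124.69$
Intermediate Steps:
$o{\left(Y \right)} = \frac{7}{Y}$
$\left(\left(2 + 3 \left(-4\right)\right) + o{\left(l \right)}\right)^{2} = \left(\left(2 + 3 \left(-4\right)\right) + \frac{7}{-6}\right)^{2} = \left(\left(2 - 12\right) + 7 \left(- \frac{1}{6}\right)\right)^{2} = \left(-10 - \frac{7}{6}\right)^{2} = \left(- \frac{67}{6}\right)^{2} = \frac{4489}{36}$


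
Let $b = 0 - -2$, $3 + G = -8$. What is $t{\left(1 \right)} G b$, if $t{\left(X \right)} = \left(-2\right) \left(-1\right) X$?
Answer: $-44$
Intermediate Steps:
$t{\left(X \right)} = 2 X$
$G = -11$ ($G = -3 - 8 = -11$)
$b = 2$ ($b = 0 + 2 = 2$)
$t{\left(1 \right)} G b = 2 \cdot 1 \left(-11\right) 2 = 2 \left(-11\right) 2 = \left(-22\right) 2 = -44$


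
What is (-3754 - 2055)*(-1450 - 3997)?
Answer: 31641623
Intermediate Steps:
(-3754 - 2055)*(-1450 - 3997) = -5809*(-5447) = 31641623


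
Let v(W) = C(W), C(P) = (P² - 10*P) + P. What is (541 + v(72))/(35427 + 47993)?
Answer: 5077/83420 ≈ 0.060861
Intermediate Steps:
C(P) = P² - 9*P
v(W) = W*(-9 + W)
(541 + v(72))/(35427 + 47993) = (541 + 72*(-9 + 72))/(35427 + 47993) = (541 + 72*63)/83420 = (541 + 4536)*(1/83420) = 5077*(1/83420) = 5077/83420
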